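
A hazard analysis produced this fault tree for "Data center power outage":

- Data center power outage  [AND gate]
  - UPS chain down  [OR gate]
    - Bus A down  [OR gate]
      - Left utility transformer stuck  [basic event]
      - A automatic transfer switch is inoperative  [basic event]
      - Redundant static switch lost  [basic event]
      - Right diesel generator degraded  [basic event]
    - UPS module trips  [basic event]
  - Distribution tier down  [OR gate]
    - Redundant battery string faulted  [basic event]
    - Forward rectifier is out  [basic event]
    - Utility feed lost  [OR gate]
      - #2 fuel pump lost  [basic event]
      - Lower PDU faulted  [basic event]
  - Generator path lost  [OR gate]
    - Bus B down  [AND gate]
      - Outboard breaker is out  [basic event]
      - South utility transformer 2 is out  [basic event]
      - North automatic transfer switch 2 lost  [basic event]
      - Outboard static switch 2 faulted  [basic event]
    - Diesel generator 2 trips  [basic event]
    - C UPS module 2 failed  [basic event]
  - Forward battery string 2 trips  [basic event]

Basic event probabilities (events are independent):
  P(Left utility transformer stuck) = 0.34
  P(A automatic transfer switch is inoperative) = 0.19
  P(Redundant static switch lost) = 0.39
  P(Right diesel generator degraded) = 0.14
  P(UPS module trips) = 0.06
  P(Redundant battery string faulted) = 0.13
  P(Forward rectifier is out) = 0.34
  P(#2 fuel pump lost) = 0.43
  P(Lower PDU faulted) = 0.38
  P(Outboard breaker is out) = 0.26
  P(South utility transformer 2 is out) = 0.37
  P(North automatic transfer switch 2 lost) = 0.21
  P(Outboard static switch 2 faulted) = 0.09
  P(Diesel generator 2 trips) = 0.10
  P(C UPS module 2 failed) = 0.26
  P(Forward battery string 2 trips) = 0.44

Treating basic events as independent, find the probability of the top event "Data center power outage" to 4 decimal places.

P(Bus A down) [OR] = 1 − (1−0.34) × (1−0.19) × (1−0.39) × (1−0.14) = 0.719549
P(UPS chain down) [OR] = 1 − (1−0.719549) × (1−0.06) = 0.736376
P(Utility feed lost) [OR] = 1 − (1−0.43) × (1−0.38) = 0.646600
P(Distribution tier down) [OR] = 1 − (1−0.13) × (1−0.34) × (1−0.646600) = 0.797078
P(Bus B down) [AND] = 0.26 × 0.37 × 0.21 × 0.09 = 0.001818
P(Generator path lost) [OR] = 1 − (1−0.001818) × (1−0.10) × (1−0.26) = 0.335211
P(Data center power outage) [AND] = 0.736376 × 0.797078 × 0.335211 × 0.44 = 0.086571
Rounded to 4 decimal places: P(Data center power outage) ≈ 0.0866.

0.0866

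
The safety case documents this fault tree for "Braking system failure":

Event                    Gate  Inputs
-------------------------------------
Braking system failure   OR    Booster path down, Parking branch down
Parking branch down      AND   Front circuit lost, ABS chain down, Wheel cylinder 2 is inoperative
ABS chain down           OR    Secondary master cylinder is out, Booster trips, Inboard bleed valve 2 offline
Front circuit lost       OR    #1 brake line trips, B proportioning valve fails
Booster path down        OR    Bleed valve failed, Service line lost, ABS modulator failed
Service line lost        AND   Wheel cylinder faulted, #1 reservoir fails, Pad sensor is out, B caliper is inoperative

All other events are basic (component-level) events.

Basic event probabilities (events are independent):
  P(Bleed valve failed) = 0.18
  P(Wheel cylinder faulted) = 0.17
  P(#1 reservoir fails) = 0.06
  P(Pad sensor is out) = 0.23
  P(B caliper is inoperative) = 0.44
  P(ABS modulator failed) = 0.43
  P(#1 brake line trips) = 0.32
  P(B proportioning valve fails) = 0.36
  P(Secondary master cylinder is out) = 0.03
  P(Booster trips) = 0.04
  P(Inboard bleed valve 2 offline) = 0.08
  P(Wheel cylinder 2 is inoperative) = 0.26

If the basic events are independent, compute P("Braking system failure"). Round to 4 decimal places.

P(Service line lost) [AND] = 0.17 × 0.06 × 0.23 × 0.44 = 0.001032
P(Booster path down) [OR] = 1 − (1−0.18) × (1−0.001032) × (1−0.43) = 0.533082
P(Front circuit lost) [OR] = 1 − (1−0.32) × (1−0.36) = 0.564800
P(ABS chain down) [OR] = 1 − (1−0.03) × (1−0.04) × (1−0.08) = 0.143296
P(Parking branch down) [AND] = 0.564800 × 0.143296 × 0.26 = 0.021043
P(Braking system failure) [OR] = 1 − (1−0.533082) × (1−0.021043) = 0.542907
Rounded to 4 decimal places: P(Braking system failure) ≈ 0.5429.

0.5429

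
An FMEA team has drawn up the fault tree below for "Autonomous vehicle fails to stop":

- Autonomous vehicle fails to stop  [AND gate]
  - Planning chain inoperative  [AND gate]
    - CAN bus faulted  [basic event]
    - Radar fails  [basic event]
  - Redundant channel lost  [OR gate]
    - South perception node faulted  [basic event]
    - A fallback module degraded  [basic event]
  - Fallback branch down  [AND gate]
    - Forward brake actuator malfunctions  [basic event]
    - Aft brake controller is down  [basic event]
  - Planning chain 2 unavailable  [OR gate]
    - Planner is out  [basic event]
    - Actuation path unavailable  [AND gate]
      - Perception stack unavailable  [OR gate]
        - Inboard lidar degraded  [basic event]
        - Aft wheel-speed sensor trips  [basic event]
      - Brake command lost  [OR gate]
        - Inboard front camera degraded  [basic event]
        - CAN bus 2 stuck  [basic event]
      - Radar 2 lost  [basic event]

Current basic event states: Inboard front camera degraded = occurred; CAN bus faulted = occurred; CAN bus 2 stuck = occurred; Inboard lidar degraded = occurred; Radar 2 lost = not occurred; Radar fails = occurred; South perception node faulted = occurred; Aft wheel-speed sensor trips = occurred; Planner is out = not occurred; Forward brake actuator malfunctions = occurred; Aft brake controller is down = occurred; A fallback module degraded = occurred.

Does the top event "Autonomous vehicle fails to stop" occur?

No

Planning chain inoperative [AND]: CAN bus faulted=occurs, Radar fails=occurs → all inputs occur → occurs.
Redundant channel lost [OR]: South perception node faulted=occurs, A fallback module degraded=occurs → at least one input occurs → occurs.
Fallback branch down [AND]: Forward brake actuator malfunctions=occurs, Aft brake controller is down=occurs → all inputs occur → occurs.
Perception stack unavailable [OR]: Inboard lidar degraded=occurs, Aft wheel-speed sensor trips=occurs → at least one input occurs → occurs.
Brake command lost [OR]: Inboard front camera degraded=occurs, CAN bus 2 stuck=occurs → at least one input occurs → occurs.
Actuation path unavailable [AND]: Perception stack unavailable=occurs, Brake command lost=occurs, Radar 2 lost=not → not all inputs occur → does not occur.
Planning chain 2 unavailable [OR]: Planner is out=not, Actuation path unavailable=not → no input occurs → does not occur.
Autonomous vehicle fails to stop [AND]: Planning chain inoperative=occurs, Redundant channel lost=occurs, Fallback branch down=occurs, Planning chain 2 unavailable=not → not all inputs occur → does not occur.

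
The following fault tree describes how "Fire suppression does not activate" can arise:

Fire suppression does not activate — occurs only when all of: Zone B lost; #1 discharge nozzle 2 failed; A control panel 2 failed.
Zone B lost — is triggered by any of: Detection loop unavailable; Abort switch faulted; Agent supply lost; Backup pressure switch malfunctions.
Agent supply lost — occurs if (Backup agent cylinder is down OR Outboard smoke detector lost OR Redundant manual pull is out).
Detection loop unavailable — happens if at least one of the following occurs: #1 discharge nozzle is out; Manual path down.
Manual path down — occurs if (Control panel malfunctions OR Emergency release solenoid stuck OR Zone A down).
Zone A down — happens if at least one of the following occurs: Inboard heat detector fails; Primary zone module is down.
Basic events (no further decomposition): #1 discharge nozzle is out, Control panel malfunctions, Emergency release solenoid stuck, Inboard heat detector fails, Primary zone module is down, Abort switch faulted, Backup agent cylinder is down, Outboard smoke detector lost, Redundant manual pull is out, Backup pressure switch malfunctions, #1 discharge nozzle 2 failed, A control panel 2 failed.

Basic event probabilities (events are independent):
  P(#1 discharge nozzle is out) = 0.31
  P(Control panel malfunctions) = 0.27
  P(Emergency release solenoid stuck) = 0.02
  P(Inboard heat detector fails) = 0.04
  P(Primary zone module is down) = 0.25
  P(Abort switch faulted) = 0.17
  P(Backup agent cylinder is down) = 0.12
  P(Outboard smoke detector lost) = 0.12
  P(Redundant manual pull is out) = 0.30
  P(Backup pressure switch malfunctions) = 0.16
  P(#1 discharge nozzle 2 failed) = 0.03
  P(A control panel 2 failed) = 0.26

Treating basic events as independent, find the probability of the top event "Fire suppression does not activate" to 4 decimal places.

0.0068

P(Zone A down) [OR] = 1 − (1−0.04) × (1−0.25) = 0.280000
P(Manual path down) [OR] = 1 − (1−0.27) × (1−0.02) × (1−0.280000) = 0.484912
P(Detection loop unavailable) [OR] = 1 − (1−0.31) × (1−0.484912) = 0.644589
P(Agent supply lost) [OR] = 1 − (1−0.12) × (1−0.12) × (1−0.30) = 0.457920
P(Zone B lost) [OR] = 1 − (1−0.644589) × (1−0.17) × (1−0.457920) × (1−0.16) = 0.865677
P(Fire suppression does not activate) [AND] = 0.865677 × 0.03 × 0.26 = 0.006752
Rounded to 4 decimal places: P(Fire suppression does not activate) ≈ 0.0068.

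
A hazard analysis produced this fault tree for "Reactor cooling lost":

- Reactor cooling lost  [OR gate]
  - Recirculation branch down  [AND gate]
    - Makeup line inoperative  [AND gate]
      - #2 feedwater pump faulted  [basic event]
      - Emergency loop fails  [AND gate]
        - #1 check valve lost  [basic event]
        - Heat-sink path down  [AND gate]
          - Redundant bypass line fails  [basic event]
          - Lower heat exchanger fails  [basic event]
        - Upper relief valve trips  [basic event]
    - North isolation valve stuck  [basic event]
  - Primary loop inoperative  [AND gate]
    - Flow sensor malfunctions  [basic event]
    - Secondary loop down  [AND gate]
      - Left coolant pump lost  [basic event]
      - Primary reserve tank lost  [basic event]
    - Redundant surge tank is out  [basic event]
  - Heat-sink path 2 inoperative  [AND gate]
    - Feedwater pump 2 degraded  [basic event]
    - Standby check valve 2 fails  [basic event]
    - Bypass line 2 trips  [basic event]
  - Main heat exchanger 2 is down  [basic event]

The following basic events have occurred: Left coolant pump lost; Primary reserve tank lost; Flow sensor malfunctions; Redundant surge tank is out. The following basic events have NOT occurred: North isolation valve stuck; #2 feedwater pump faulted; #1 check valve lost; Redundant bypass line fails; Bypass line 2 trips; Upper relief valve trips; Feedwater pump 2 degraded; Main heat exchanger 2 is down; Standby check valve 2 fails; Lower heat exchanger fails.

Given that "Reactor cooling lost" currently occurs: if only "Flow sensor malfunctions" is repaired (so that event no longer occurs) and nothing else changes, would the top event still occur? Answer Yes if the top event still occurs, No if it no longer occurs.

Counterfactual: set "Flow sensor malfunctions" to not occurred.
Heat-sink path down [AND]: Redundant bypass line fails=not, Lower heat exchanger fails=not → not all inputs occur → does not occur.
Emergency loop fails [AND]: #1 check valve lost=not, Heat-sink path down=not, Upper relief valve trips=not → not all inputs occur → does not occur.
Makeup line inoperative [AND]: #2 feedwater pump faulted=not, Emergency loop fails=not → not all inputs occur → does not occur.
Recirculation branch down [AND]: Makeup line inoperative=not, North isolation valve stuck=not → not all inputs occur → does not occur.
Secondary loop down [AND]: Left coolant pump lost=occurs, Primary reserve tank lost=occurs → all inputs occur → occurs.
Primary loop inoperative [AND]: Flow sensor malfunctions=not, Secondary loop down=occurs, Redundant surge tank is out=occurs → not all inputs occur → does not occur.
Heat-sink path 2 inoperative [AND]: Feedwater pump 2 degraded=not, Standby check valve 2 fails=not, Bypass line 2 trips=not → not all inputs occur → does not occur.
Reactor cooling lost [OR]: Recirculation branch down=not, Primary loop inoperative=not, Heat-sink path 2 inoperative=not, Main heat exchanger 2 is down=not → no input occurs → does not occur.

No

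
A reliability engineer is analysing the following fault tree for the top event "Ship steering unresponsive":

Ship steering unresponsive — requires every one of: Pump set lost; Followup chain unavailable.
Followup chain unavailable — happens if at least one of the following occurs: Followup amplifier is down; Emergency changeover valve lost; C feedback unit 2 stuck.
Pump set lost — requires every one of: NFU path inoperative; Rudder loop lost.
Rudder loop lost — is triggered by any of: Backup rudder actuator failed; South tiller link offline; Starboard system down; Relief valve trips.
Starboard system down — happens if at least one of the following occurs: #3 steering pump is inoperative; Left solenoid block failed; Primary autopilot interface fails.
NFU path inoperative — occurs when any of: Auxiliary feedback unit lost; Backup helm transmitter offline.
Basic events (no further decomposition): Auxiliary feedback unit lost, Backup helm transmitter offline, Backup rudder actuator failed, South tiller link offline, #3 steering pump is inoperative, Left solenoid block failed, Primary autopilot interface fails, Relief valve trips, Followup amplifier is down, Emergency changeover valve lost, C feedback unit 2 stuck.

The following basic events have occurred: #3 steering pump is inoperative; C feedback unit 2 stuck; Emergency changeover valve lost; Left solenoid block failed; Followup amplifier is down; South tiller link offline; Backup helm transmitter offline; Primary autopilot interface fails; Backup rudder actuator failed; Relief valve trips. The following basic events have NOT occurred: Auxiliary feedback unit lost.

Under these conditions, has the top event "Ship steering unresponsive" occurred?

Yes

NFU path inoperative [OR]: Auxiliary feedback unit lost=not, Backup helm transmitter offline=occurs → at least one input occurs → occurs.
Starboard system down [OR]: #3 steering pump is inoperative=occurs, Left solenoid block failed=occurs, Primary autopilot interface fails=occurs → at least one input occurs → occurs.
Rudder loop lost [OR]: Backup rudder actuator failed=occurs, South tiller link offline=occurs, Starboard system down=occurs, Relief valve trips=occurs → at least one input occurs → occurs.
Pump set lost [AND]: NFU path inoperative=occurs, Rudder loop lost=occurs → all inputs occur → occurs.
Followup chain unavailable [OR]: Followup amplifier is down=occurs, Emergency changeover valve lost=occurs, C feedback unit 2 stuck=occurs → at least one input occurs → occurs.
Ship steering unresponsive [AND]: Pump set lost=occurs, Followup chain unavailable=occurs → all inputs occur → occurs.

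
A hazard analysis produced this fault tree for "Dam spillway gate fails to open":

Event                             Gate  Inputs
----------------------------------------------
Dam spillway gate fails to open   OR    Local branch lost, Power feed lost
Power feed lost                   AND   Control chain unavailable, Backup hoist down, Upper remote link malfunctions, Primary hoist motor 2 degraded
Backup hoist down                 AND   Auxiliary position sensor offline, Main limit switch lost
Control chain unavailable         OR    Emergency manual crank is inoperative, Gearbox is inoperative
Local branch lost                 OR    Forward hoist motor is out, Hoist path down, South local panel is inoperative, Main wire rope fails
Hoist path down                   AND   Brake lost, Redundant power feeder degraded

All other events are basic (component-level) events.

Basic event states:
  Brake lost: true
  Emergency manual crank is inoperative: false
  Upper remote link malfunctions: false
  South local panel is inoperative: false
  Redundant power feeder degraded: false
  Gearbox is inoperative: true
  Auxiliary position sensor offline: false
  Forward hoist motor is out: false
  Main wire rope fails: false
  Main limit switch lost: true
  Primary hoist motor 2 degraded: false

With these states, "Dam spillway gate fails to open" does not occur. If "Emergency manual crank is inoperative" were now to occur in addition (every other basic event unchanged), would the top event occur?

Counterfactual: set "Emergency manual crank is inoperative" to occurred.
Hoist path down [AND]: Brake lost=occurs, Redundant power feeder degraded=not → not all inputs occur → does not occur.
Local branch lost [OR]: Forward hoist motor is out=not, Hoist path down=not, South local panel is inoperative=not, Main wire rope fails=not → no input occurs → does not occur.
Control chain unavailable [OR]: Emergency manual crank is inoperative=occurs, Gearbox is inoperative=occurs → at least one input occurs → occurs.
Backup hoist down [AND]: Auxiliary position sensor offline=not, Main limit switch lost=occurs → not all inputs occur → does not occur.
Power feed lost [AND]: Control chain unavailable=occurs, Backup hoist down=not, Upper remote link malfunctions=not, Primary hoist motor 2 degraded=not → not all inputs occur → does not occur.
Dam spillway gate fails to open [OR]: Local branch lost=not, Power feed lost=not → no input occurs → does not occur.

No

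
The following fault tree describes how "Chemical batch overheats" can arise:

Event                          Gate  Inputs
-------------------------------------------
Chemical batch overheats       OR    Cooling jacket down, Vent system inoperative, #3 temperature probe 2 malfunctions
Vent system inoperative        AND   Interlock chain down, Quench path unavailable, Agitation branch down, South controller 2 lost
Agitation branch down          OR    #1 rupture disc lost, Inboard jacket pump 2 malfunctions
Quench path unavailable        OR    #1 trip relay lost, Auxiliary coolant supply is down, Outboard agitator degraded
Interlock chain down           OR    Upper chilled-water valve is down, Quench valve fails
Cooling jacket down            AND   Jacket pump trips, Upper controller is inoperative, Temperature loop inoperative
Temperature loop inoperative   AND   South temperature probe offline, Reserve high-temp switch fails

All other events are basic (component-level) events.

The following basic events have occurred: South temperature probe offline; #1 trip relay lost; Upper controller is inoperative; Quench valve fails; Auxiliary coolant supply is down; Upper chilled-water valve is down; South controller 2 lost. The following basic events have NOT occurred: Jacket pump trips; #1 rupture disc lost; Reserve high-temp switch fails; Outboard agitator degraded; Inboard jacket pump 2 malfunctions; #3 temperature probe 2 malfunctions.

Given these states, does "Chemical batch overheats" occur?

No

Temperature loop inoperative [AND]: South temperature probe offline=occurs, Reserve high-temp switch fails=not → not all inputs occur → does not occur.
Cooling jacket down [AND]: Jacket pump trips=not, Upper controller is inoperative=occurs, Temperature loop inoperative=not → not all inputs occur → does not occur.
Interlock chain down [OR]: Upper chilled-water valve is down=occurs, Quench valve fails=occurs → at least one input occurs → occurs.
Quench path unavailable [OR]: #1 trip relay lost=occurs, Auxiliary coolant supply is down=occurs, Outboard agitator degraded=not → at least one input occurs → occurs.
Agitation branch down [OR]: #1 rupture disc lost=not, Inboard jacket pump 2 malfunctions=not → no input occurs → does not occur.
Vent system inoperative [AND]: Interlock chain down=occurs, Quench path unavailable=occurs, Agitation branch down=not, South controller 2 lost=occurs → not all inputs occur → does not occur.
Chemical batch overheats [OR]: Cooling jacket down=not, Vent system inoperative=not, #3 temperature probe 2 malfunctions=not → no input occurs → does not occur.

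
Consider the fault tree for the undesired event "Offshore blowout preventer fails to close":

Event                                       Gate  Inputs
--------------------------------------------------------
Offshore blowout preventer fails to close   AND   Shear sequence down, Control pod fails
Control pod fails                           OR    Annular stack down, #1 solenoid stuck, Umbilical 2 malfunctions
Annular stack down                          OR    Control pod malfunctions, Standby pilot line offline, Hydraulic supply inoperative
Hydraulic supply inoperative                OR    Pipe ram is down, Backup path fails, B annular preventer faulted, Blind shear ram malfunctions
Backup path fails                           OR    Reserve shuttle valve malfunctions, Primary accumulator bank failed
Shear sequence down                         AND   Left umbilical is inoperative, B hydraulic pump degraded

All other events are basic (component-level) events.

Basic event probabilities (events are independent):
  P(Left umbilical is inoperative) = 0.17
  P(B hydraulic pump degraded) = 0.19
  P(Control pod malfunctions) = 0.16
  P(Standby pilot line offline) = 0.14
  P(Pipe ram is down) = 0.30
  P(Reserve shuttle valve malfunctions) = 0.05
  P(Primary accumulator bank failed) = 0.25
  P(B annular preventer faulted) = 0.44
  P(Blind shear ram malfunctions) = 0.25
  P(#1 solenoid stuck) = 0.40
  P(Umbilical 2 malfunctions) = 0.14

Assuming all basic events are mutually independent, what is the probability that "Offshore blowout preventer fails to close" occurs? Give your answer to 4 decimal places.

0.0298

P(Shear sequence down) [AND] = 0.17 × 0.19 = 0.032300
P(Backup path fails) [OR] = 1 − (1−0.05) × (1−0.25) = 0.287500
P(Hydraulic supply inoperative) [OR] = 1 − (1−0.30) × (1−0.287500) × (1−0.44) × (1−0.25) = 0.790525
P(Annular stack down) [OR] = 1 − (1−0.16) × (1−0.14) × (1−0.790525) = 0.848675
P(Control pod fails) [OR] = 1 − (1−0.848675) × (1−0.40) × (1−0.14) = 0.921916
P(Offshore blowout preventer fails to close) [AND] = 0.032300 × 0.921916 = 0.029778
Rounded to 4 decimal places: P(Offshore blowout preventer fails to close) ≈ 0.0298.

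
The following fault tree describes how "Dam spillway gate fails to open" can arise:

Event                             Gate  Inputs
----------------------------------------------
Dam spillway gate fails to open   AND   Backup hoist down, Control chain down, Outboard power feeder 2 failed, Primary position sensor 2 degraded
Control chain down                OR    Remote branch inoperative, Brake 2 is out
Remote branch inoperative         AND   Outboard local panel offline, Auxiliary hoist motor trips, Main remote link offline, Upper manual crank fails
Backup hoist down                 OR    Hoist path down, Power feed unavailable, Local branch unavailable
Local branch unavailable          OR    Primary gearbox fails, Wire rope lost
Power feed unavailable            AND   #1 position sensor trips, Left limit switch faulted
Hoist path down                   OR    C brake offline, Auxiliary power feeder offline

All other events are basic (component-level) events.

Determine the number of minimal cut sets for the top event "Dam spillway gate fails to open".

Hoist path down [OR]: union of children's cut sets → 2 cut set(s).
Power feed unavailable [AND]: one cut set from each child combined → 1 × 1 = 1 cut set(s).
Local branch unavailable [OR]: union of children's cut sets → 2 cut set(s).
Backup hoist down [OR]: union of children's cut sets → 5 cut set(s).
Remote branch inoperative [AND]: one cut set from each child combined → 1 × 1 × 1 × 1 = 1 cut set(s).
Control chain down [OR]: union of children's cut sets → 2 cut set(s).
Dam spillway gate fails to open [AND]: one cut set from each child combined → 5 × 2 × 1 × 1 = 10 cut set(s).
Minimal cut sets: {Auxiliary hoist motor trips, C brake offline, Main remote link offline, Outboard local panel offline, Outboard power feeder 2 failed, Primary position sensor 2 degraded, Upper manual crank fails}; {Brake 2 is out, C brake offline, Outboard power feeder 2 failed, Primary position sensor 2 degraded}; {Auxiliary hoist motor trips, Auxiliary power feeder offline, Main remote link offline, Outboard local panel offline, Outboard power feeder 2 failed, Primary position sensor 2 degraded, Upper manual crank fails}; {Auxiliary power feeder offline, Brake 2 is out, Outboard power feeder 2 failed, Primary position sensor 2 degraded}; {#1 position sensor trips, Auxiliary hoist motor trips, Left limit switch faulted, Main remote link offline, Outboard local panel offline, Outboard power feeder 2 failed, Primary position sensor 2 degraded, Upper manual crank fails}; {#1 position sensor trips, Brake 2 is out, Left limit switch faulted, Outboard power feeder 2 failed, Primary position sensor 2 degraded}; {Auxiliary hoist motor trips, Main remote link offline, Outboard local panel offline, Outboard power feeder 2 failed, Primary gearbox fails, Primary position sensor 2 degraded, Upper manual crank fails}; {Brake 2 is out, Outboard power feeder 2 failed, Primary gearbox fails, Primary position sensor 2 degraded}; {Auxiliary hoist motor trips, Main remote link offline, Outboard local panel offline, Outboard power feeder 2 failed, Primary position sensor 2 degraded, Upper manual crank fails, Wire rope lost}; {Brake 2 is out, Outboard power feeder 2 failed, Primary position sensor 2 degraded, Wire rope lost}.

10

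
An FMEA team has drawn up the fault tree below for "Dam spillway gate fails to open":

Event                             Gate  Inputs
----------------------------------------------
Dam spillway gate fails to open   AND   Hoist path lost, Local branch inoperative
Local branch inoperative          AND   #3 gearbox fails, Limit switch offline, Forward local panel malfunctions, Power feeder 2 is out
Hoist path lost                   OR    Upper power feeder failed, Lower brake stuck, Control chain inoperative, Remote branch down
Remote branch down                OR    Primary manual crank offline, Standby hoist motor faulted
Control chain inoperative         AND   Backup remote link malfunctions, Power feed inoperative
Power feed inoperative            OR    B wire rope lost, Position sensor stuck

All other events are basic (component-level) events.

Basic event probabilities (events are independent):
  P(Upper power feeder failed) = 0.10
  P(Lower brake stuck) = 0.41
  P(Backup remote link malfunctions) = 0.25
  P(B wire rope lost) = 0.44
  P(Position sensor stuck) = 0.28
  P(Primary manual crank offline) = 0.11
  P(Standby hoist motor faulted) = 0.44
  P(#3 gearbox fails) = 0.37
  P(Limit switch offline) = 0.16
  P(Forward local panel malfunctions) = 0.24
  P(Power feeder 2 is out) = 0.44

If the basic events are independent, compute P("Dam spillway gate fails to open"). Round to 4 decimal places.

P(Power feed inoperative) [OR] = 1 − (1−0.44) × (1−0.28) = 0.596800
P(Control chain inoperative) [AND] = 0.25 × 0.596800 = 0.149200
P(Remote branch down) [OR] = 1 − (1−0.11) × (1−0.44) = 0.501600
P(Hoist path lost) [OR] = 1 − (1−0.10) × (1−0.41) × (1−0.149200) × (1−0.501600) = 0.774835
P(Local branch inoperative) [AND] = 0.37 × 0.16 × 0.24 × 0.44 = 0.006252
P(Dam spillway gate fails to open) [AND] = 0.774835 × 0.006252 = 0.004844
Rounded to 4 decimal places: P(Dam spillway gate fails to open) ≈ 0.0048.

0.0048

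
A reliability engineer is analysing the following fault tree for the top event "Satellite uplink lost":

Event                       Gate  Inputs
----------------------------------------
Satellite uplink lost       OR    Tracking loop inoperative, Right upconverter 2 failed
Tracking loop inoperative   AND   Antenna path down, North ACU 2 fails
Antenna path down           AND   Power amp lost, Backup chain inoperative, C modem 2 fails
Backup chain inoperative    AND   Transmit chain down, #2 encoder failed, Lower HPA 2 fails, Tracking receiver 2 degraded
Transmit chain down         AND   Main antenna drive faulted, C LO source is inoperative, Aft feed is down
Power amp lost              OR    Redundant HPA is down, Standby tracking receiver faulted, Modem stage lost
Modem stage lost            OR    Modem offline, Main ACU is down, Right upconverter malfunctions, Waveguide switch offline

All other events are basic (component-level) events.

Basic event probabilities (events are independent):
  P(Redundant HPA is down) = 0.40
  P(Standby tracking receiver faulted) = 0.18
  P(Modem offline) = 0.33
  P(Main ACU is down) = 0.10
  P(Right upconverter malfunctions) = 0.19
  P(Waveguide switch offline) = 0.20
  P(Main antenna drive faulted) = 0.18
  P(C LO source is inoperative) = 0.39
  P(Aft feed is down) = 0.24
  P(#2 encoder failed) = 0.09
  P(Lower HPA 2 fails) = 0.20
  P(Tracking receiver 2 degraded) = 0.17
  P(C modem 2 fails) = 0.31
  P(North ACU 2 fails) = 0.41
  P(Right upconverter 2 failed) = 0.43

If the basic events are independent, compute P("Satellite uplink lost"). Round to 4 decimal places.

0.4300

P(Modem stage lost) [OR] = 1 − (1−0.33) × (1−0.10) × (1−0.19) × (1−0.20) = 0.609256
P(Power amp lost) [OR] = 1 − (1−0.40) × (1−0.18) × (1−0.609256) = 0.807754
P(Transmit chain down) [AND] = 0.18 × 0.39 × 0.24 = 0.016848
P(Backup chain inoperative) [AND] = 0.016848 × 0.09 × 0.20 × 0.17 = 0.000052
P(Antenna path down) [AND] = 0.807754 × 0.000052 × 0.31 = 0.000013
P(Tracking loop inoperative) [AND] = 0.000013 × 0.41 = 0.000005
P(Satellite uplink lost) [OR] = 1 − (1−0.000005) × (1−0.43) = 0.430003
Rounded to 4 decimal places: P(Satellite uplink lost) ≈ 0.4300.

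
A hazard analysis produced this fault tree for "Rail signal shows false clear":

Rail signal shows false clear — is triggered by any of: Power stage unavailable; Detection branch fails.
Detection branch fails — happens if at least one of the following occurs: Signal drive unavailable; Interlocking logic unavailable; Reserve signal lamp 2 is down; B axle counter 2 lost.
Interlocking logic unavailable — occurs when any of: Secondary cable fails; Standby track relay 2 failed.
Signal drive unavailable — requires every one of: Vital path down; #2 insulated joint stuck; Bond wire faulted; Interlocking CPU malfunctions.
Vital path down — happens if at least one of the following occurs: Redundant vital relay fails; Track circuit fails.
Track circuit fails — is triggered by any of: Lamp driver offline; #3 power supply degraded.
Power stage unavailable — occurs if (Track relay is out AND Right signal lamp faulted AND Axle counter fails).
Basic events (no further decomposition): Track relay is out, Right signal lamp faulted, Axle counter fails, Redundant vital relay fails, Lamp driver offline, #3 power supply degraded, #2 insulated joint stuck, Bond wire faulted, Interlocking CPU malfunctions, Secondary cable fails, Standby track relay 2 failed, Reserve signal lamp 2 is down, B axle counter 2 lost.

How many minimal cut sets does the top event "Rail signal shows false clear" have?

8

Power stage unavailable [AND]: one cut set from each child combined → 1 × 1 × 1 = 1 cut set(s).
Track circuit fails [OR]: union of children's cut sets → 2 cut set(s).
Vital path down [OR]: union of children's cut sets → 3 cut set(s).
Signal drive unavailable [AND]: one cut set from each child combined → 3 × 1 × 1 × 1 = 3 cut set(s).
Interlocking logic unavailable [OR]: union of children's cut sets → 2 cut set(s).
Detection branch fails [OR]: union of children's cut sets → 7 cut set(s).
Rail signal shows false clear [OR]: union of children's cut sets → 8 cut set(s).
Minimal cut sets: {Axle counter fails, Right signal lamp faulted, Track relay is out}; {#2 insulated joint stuck, Bond wire faulted, Interlocking CPU malfunctions, Redundant vital relay fails}; {#2 insulated joint stuck, Bond wire faulted, Interlocking CPU malfunctions, Lamp driver offline}; {#2 insulated joint stuck, #3 power supply degraded, Bond wire faulted, Interlocking CPU malfunctions}; {Secondary cable fails}; {Standby track relay 2 failed}; {Reserve signal lamp 2 is down}; {B axle counter 2 lost}.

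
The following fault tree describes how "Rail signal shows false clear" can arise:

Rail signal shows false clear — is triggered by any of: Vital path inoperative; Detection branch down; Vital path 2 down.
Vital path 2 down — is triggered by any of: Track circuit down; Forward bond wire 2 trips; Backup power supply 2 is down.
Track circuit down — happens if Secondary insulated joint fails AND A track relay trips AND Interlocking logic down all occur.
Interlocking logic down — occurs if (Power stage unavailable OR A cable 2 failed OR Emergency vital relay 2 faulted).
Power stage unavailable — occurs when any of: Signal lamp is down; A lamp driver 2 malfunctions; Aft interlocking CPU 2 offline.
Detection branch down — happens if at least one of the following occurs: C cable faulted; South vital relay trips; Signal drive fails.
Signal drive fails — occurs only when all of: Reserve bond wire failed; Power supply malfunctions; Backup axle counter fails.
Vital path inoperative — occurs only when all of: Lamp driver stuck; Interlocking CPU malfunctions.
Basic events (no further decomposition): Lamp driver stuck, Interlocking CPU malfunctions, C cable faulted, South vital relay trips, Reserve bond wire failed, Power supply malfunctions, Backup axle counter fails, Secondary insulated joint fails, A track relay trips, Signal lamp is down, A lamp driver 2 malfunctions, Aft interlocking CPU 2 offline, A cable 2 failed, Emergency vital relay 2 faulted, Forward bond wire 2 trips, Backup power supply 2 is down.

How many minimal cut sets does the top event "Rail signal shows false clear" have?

Vital path inoperative [AND]: one cut set from each child combined → 1 × 1 = 1 cut set(s).
Signal drive fails [AND]: one cut set from each child combined → 1 × 1 × 1 = 1 cut set(s).
Detection branch down [OR]: union of children's cut sets → 3 cut set(s).
Power stage unavailable [OR]: union of children's cut sets → 3 cut set(s).
Interlocking logic down [OR]: union of children's cut sets → 5 cut set(s).
Track circuit down [AND]: one cut set from each child combined → 1 × 1 × 5 = 5 cut set(s).
Vital path 2 down [OR]: union of children's cut sets → 7 cut set(s).
Rail signal shows false clear [OR]: union of children's cut sets → 11 cut set(s).

11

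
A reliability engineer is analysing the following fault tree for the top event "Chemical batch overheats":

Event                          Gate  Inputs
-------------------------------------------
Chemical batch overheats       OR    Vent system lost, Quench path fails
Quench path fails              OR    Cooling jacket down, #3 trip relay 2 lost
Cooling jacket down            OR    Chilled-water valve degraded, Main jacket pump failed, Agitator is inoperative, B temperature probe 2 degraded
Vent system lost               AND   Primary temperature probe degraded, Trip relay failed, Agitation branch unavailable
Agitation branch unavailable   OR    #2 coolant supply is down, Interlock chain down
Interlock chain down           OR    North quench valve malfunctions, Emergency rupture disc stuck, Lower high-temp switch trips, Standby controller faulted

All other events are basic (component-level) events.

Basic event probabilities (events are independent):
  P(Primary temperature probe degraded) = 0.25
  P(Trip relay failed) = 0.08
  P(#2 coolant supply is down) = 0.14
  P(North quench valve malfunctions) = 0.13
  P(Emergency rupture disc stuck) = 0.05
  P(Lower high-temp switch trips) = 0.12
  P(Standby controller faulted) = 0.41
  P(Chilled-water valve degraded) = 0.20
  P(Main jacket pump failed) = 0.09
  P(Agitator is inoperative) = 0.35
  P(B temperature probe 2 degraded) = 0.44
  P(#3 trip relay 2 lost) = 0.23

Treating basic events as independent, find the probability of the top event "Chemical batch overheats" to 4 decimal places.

P(Interlock chain down) [OR] = 1 − (1−0.13) × (1−0.05) × (1−0.12) × (1−0.41) = 0.570881
P(Agitation branch unavailable) [OR] = 1 − (1−0.14) × (1−0.570881) = 0.630958
P(Vent system lost) [AND] = 0.25 × 0.08 × 0.630958 = 0.012619
P(Cooling jacket down) [OR] = 1 − (1−0.20) × (1−0.09) × (1−0.35) × (1−0.44) = 0.735008
P(Quench path fails) [OR] = 1 − (1−0.735008) × (1−0.23) = 0.795956
P(Chemical batch overheats) [OR] = 1 − (1−0.012619) × (1−0.795956) = 0.798531
Rounded to 4 decimal places: P(Chemical batch overheats) ≈ 0.7985.

0.7985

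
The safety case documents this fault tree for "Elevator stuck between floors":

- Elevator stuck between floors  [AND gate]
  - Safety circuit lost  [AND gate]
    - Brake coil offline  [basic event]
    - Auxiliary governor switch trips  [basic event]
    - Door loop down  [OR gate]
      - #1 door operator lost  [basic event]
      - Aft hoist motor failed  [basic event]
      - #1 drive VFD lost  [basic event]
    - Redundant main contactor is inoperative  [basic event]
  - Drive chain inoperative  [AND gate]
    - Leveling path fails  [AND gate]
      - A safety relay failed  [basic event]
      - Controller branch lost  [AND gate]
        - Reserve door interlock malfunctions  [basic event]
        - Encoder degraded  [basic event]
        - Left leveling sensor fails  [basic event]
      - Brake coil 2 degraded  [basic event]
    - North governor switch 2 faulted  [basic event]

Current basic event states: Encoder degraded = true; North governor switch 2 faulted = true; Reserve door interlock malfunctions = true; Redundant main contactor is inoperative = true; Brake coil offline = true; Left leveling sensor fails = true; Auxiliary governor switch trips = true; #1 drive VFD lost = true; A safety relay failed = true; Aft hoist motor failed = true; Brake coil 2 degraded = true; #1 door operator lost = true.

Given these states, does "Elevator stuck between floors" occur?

Door loop down [OR]: #1 door operator lost=occurs, Aft hoist motor failed=occurs, #1 drive VFD lost=occurs → at least one input occurs → occurs.
Safety circuit lost [AND]: Brake coil offline=occurs, Auxiliary governor switch trips=occurs, Door loop down=occurs, Redundant main contactor is inoperative=occurs → all inputs occur → occurs.
Controller branch lost [AND]: Reserve door interlock malfunctions=occurs, Encoder degraded=occurs, Left leveling sensor fails=occurs → all inputs occur → occurs.
Leveling path fails [AND]: A safety relay failed=occurs, Controller branch lost=occurs, Brake coil 2 degraded=occurs → all inputs occur → occurs.
Drive chain inoperative [AND]: Leveling path fails=occurs, North governor switch 2 faulted=occurs → all inputs occur → occurs.
Elevator stuck between floors [AND]: Safety circuit lost=occurs, Drive chain inoperative=occurs → all inputs occur → occurs.

Yes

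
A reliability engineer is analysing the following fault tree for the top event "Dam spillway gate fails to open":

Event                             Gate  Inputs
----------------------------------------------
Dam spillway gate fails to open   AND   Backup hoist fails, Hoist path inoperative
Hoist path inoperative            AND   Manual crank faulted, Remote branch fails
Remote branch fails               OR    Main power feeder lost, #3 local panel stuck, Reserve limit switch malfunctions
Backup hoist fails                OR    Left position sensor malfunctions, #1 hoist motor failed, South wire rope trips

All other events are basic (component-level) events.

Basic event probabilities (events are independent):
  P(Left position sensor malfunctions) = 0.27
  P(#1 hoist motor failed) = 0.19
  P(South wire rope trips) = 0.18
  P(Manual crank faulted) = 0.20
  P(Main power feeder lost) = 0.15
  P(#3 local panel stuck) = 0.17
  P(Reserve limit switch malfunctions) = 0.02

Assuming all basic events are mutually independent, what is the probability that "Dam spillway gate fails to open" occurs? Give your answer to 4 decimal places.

P(Backup hoist fails) [OR] = 1 − (1−0.27) × (1−0.19) × (1−0.18) = 0.515134
P(Remote branch fails) [OR] = 1 − (1−0.15) × (1−0.17) × (1−0.02) = 0.308610
P(Hoist path inoperative) [AND] = 0.20 × 0.308610 = 0.061722
P(Dam spillway gate fails to open) [AND] = 0.515134 × 0.061722 = 0.031795
Rounded to 4 decimal places: P(Dam spillway gate fails to open) ≈ 0.0318.

0.0318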